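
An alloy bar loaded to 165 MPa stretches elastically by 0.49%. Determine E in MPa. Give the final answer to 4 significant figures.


E = sigma / epsilon
epsilon = 0.49% = 4.9e-03
E = 165 / 4.9e-03
E = 33670 MPa


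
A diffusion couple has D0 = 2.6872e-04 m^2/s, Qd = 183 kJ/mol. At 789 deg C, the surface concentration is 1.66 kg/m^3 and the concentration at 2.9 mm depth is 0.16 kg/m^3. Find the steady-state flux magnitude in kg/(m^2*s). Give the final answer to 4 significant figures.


Step 1: D = D0 * exp(-Qd/(R*T))
T = 789 + 273.15 = 1062.15 K
D = 2.6872e-04 * exp(-183e3 / (8.314 * 1062.15)) = 2.68758e-13 m^2/s
Step 2: J = D * (C1 - C2) / dx
J = 2.68758e-13 * (1.66 - 0.16) / 2.9e-03
J = 1.39e-10 kg/(m^2*s)


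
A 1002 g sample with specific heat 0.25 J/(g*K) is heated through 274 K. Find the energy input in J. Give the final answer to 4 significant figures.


Q = m * cp * dT
Q = 1002 * 0.25 * 274
Q = 68640 J


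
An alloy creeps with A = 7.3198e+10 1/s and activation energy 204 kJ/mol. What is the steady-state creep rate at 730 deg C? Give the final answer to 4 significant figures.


rate = A * exp(-Q / (R*T))
T = 730 + 273.15 = 1003.15 K
rate = 7.3198e+10 * exp(-204e3 / (8.314 * 1003.15))
rate = 1.745 1/s


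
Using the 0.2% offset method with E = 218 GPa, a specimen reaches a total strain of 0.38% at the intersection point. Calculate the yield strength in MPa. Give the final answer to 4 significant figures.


Offset strain = 0.002
Elastic strain at yield = total_strain - offset = 3.8e-03 - 0.002 = 1.8e-03
sigma_y = E * elastic_strain = 218000 * 1.8e-03
sigma_y = 392.4 MPa


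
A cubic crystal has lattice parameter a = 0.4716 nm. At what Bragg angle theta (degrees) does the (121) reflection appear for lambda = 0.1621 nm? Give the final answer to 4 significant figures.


d = a / sqrt(h^2+k^2+l^2)
d = 0.4716 / sqrt(6) = 0.19253 nm
lambda = 2*d*sin(theta)  =>  sin(theta) = lambda / (2*d)
sin(theta) = 0.1621 / (2 * 0.19253) = 0.420974
theta = 24.9 deg


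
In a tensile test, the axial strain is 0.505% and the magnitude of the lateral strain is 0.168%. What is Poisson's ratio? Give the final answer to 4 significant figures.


nu = -epsilon_lat / epsilon_axial
Lateral strain is contraction (negative), so using magnitudes:
nu = 0.168 / 0.505
nu = 0.3327


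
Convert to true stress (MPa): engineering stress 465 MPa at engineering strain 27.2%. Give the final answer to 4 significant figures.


sigma_true = sigma_eng * (1 + epsilon_eng)
sigma_true = 465 * (1 + 0.272)
sigma_true = 591.5 MPa


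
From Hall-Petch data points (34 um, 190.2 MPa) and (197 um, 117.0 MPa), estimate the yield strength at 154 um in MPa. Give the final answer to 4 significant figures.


sigma_y = sigma0 + k / sqrt(d)
1/sqrt(d1) = 1/sqrt(3.4e-05) = 171.499;  1/sqrt(d2) = 71.247
k = (sigma1 - sigma2) / (1/sqrt(d1) - 1/sqrt(d2)) = (190.2 - 117.0) / (171.499 - 71.247) = 0.730163 MPa*m^0.5
sigma0 = sigma1 - k/sqrt(d1) = 190.2 - 0.730163*171.499 = 64.978 MPa
sigma_y(d3) = 64.978 + 0.730163 / sqrt(1.54e-04) = 123.8 MPa


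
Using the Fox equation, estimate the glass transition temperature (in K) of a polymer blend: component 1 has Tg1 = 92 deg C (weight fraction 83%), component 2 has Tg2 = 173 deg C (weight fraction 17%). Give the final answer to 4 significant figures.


1/Tg = w1/Tg1 + w2/Tg2 (in Kelvin)
Tg1 = 365.15 K, Tg2 = 446.15 K
1/Tg = 0.83/365.15 + 0.17/446.15
Tg = 376.8 K


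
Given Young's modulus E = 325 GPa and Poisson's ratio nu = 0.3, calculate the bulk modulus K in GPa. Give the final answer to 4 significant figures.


K = E / (3*(1-2*nu))
K = 325 / (3*(1-2*0.3))
K = 270.8 GPa


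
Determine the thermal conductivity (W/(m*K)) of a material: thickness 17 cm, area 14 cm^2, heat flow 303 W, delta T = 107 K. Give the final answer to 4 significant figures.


k = Q*L / (A*dT)
L = 0.17 m, A = 1.4e-03 m^2
k = 303 * 0.17 / (1.4e-03 * 107)
k = 343.9 W/(m*K)


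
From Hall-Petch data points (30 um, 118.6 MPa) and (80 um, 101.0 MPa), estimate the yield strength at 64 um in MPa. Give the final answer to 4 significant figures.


sigma_y = sigma0 + k / sqrt(d)
1/sqrt(d1) = 1/sqrt(3e-05) = 182.574;  1/sqrt(d2) = 111.803
k = (sigma1 - sigma2) / (1/sqrt(d1) - 1/sqrt(d2)) = (118.6 - 101.0) / (182.574 - 111.803) = 0.24869 MPa*m^0.5
sigma0 = sigma1 - k/sqrt(d1) = 118.6 - 0.24869*182.574 = 73.1956 MPa
sigma_y(d3) = 73.1956 + 0.24869 / sqrt(6.4e-05) = 104.3 MPa


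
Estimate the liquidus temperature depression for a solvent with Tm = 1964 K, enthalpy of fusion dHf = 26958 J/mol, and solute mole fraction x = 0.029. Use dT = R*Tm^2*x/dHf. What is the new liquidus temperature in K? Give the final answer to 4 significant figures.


dT = R*Tm^2*x / dHf
dT = 8.314 * 1964^2 * 0.029 / 26958
dT = 34.4987 K
T_new = 1964 - 34.4987 = 1930 K


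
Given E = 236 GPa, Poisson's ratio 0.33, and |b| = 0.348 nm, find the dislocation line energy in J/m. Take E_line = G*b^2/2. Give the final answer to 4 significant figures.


Step 1: G = E / (2*(1+nu))
G = 236 / (2*(1+0.33)) = 88.7218 GPa = 8.87218e+10 Pa
Step 2: E_line = G*b^2/2
b = 0.348 nm = 3.48e-10 m
E_line = 0.5 * 8.87218e+10 * (3.48e-10)^2 = 5.372e-09 J/m


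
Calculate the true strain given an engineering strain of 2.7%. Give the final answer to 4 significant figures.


epsilon_true = ln(1 + epsilon_eng)
epsilon_true = ln(1 + 0.027)
epsilon_true = 0.02664


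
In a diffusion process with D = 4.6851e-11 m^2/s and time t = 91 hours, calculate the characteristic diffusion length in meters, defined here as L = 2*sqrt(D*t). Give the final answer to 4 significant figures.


t = 91 hr = 327600 s
Diffusion length = 2*sqrt(D*t)
= 2*sqrt(4.6851e-11 * 327600)
= 7.835e-03 m


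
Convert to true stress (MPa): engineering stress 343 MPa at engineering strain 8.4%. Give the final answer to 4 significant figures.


sigma_true = sigma_eng * (1 + epsilon_eng)
sigma_true = 343 * (1 + 0.084)
sigma_true = 371.8 MPa


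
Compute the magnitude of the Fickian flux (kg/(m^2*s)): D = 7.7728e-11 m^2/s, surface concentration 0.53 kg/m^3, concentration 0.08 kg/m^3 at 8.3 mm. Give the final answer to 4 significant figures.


J = -D * (dC/dx) = D * (C1 - C2) / dx
J = 7.7728e-11 * (0.53 - 0.08) / 8.3e-03
J = 4.214e-09 kg/(m^2*s)


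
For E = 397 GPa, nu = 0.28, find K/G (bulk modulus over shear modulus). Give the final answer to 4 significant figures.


G = E / (2*(1+nu))
G = 397 / (2*(1+0.28)) = 155.078 GPa
K = E / (3*(1-2*nu))
K = 397 / (3*(1-2*0.28)) = 300.758 GPa
K/G = 300.758 / 155.078 = 1.939


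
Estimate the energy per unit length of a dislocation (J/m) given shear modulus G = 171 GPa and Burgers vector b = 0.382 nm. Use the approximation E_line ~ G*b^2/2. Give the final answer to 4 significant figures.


E = G*b^2/2
b = 0.382 nm = 3.82e-10 m
G = 171 GPa = 1.71e+11 Pa
E = 0.5 * 1.71e+11 * (3.82e-10)^2
E = 1.248e-08 J/m


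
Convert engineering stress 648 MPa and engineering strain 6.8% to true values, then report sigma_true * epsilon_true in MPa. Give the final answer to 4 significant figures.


sigma_true = sigma_eng * (1 + epsilon_eng)
sigma_true = 648 * (1 + 0.068) = 692.064 MPa
epsilon_true = ln(1 + epsilon_eng)
epsilon_true = ln(1 + 0.068) = 0.0657877
sigma_true * epsilon_true = 692.064 * 0.0657877 = 45.53 MPa


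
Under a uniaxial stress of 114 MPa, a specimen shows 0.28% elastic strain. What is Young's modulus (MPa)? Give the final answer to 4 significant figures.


E = sigma / epsilon
epsilon = 0.28% = 2.8e-03
E = 114 / 2.8e-03
E = 40710 MPa


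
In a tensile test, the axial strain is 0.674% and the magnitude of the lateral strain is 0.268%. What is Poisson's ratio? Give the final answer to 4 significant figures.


nu = -epsilon_lat / epsilon_axial
Lateral strain is contraction (negative), so using magnitudes:
nu = 0.268 / 0.674
nu = 0.3976


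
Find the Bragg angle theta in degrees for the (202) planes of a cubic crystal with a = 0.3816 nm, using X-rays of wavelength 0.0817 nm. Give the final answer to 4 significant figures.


d = a / sqrt(h^2+k^2+l^2)
d = 0.3816 / sqrt(8) = 0.134916 nm
lambda = 2*d*sin(theta)  =>  sin(theta) = lambda / (2*d)
sin(theta) = 0.0817 / (2 * 0.134916) = 0.302781
theta = 17.62 deg


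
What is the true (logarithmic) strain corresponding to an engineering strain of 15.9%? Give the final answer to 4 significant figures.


epsilon_true = ln(1 + epsilon_eng)
epsilon_true = ln(1 + 0.159)
epsilon_true = 0.1476


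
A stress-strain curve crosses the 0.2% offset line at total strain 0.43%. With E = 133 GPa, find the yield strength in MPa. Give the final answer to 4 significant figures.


Offset strain = 0.002
Elastic strain at yield = total_strain - offset = 4.3e-03 - 0.002 = 2.3e-03
sigma_y = E * elastic_strain = 133000 * 2.3e-03
sigma_y = 305.9 MPa


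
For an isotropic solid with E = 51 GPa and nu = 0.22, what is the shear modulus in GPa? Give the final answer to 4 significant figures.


G = E / (2*(1+nu))
G = 51 / (2*(1+0.22))
G = 20.9 GPa


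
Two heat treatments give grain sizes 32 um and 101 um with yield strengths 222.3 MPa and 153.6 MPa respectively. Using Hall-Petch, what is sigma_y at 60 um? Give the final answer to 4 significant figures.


sigma_y = sigma0 + k / sqrt(d)
1/sqrt(d1) = 1/sqrt(3.2e-05) = 176.777;  1/sqrt(d2) = 99.5037
k = (sigma1 - sigma2) / (1/sqrt(d1) - 1/sqrt(d2)) = (222.3 - 153.6) / (176.777 - 99.5037) = 0.889056 MPa*m^0.5
sigma0 = sigma1 - k/sqrt(d1) = 222.3 - 0.889056*176.777 = 65.1356 MPa
sigma_y(d3) = 65.1356 + 0.889056 / sqrt(6e-05) = 179.9 MPa


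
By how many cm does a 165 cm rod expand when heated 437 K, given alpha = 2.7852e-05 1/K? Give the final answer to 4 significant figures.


dL = L0 * alpha * dT
dL = 165 * 2.7852e-05 * 437
dL = 2.008 cm


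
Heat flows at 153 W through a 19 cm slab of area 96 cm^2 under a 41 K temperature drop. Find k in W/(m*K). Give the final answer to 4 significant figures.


k = Q*L / (A*dT)
L = 0.19 m, A = 9.6e-03 m^2
k = 153 * 0.19 / (9.6e-03 * 41)
k = 73.86 W/(m*K)


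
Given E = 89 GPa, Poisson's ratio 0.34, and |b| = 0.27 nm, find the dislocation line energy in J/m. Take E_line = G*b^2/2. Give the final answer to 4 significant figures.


Step 1: G = E / (2*(1+nu))
G = 89 / (2*(1+0.34)) = 33.209 GPa = 3.3209e+10 Pa
Step 2: E_line = G*b^2/2
b = 0.27 nm = 2.7e-10 m
E_line = 0.5 * 3.3209e+10 * (2.7e-10)^2 = 1.21e-09 J/m


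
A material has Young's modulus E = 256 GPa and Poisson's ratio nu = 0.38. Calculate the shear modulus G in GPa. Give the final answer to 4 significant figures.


G = E / (2*(1+nu))
G = 256 / (2*(1+0.38))
G = 92.75 GPa


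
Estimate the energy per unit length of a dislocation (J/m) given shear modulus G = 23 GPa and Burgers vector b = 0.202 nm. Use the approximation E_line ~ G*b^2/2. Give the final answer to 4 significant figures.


E = G*b^2/2
b = 0.202 nm = 2.02e-10 m
G = 23 GPa = 2.3e+10 Pa
E = 0.5 * 2.3e+10 * (2.02e-10)^2
E = 4.692e-10 J/m


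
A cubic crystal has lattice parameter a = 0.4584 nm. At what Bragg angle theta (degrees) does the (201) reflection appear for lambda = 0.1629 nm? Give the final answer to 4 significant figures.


d = a / sqrt(h^2+k^2+l^2)
d = 0.4584 / sqrt(5) = 0.205003 nm
lambda = 2*d*sin(theta)  =>  sin(theta) = lambda / (2*d)
sin(theta) = 0.1629 / (2 * 0.205003) = 0.397312
theta = 23.41 deg


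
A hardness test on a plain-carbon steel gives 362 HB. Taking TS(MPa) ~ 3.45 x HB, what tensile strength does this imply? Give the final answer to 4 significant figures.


TS (MPa) = 3.45 * HB
TS = 3.45 * 362
TS = 1249 MPa


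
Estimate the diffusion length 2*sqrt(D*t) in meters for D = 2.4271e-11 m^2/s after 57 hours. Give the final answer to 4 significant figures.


t = 57 hr = 205200 s
Diffusion length = 2*sqrt(D*t)
= 2*sqrt(2.4271e-11 * 205200)
= 4.463e-03 m


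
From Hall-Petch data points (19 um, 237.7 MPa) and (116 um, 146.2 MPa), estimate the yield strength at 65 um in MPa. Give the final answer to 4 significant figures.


sigma_y = sigma0 + k / sqrt(d)
1/sqrt(d1) = 1/sqrt(1.9e-05) = 229.416;  1/sqrt(d2) = 92.8477
k = (sigma1 - sigma2) / (1/sqrt(d1) - 1/sqrt(d2)) = (237.7 - 146.2) / (229.416 - 92.8477) = 0.669996 MPa*m^0.5
sigma0 = sigma1 - k/sqrt(d1) = 237.7 - 0.669996*229.416 = 83.9925 MPa
sigma_y(d3) = 83.9925 + 0.669996 / sqrt(6.5e-05) = 167.1 MPa


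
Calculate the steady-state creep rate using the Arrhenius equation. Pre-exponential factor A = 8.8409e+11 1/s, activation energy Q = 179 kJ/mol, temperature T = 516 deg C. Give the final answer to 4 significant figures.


rate = A * exp(-Q / (R*T))
T = 516 + 273.15 = 789.15 K
rate = 8.8409e+11 * exp(-179e3 / (8.314 * 789.15))
rate = 1.253 1/s


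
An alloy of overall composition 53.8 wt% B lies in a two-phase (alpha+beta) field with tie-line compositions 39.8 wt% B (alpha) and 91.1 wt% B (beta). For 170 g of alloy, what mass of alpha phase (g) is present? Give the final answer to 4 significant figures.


f_alpha = (C_beta - C0) / (C_beta - C_alpha)
f_alpha = (91.1 - 53.8) / (91.1 - 39.8) = 0.727096
m_alpha = f_alpha * m_total = 0.727096 * 170 = 123.6 g


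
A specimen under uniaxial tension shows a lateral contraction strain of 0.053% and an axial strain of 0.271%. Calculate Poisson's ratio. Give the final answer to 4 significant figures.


nu = -epsilon_lat / epsilon_axial
Lateral strain is contraction (negative), so using magnitudes:
nu = 0.053 / 0.271
nu = 0.1956


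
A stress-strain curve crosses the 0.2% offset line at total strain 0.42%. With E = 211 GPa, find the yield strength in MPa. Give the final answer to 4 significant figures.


Offset strain = 0.002
Elastic strain at yield = total_strain - offset = 4.2e-03 - 0.002 = 2.2e-03
sigma_y = E * elastic_strain = 211000 * 2.2e-03
sigma_y = 464.2 MPa


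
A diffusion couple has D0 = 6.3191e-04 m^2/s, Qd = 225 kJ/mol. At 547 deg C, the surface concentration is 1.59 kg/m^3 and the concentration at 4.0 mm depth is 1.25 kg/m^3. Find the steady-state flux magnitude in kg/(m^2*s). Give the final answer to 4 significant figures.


Step 1: D = D0 * exp(-Qd/(R*T))
T = 547 + 273.15 = 820.15 K
D = 6.3191e-04 * exp(-225e3 / (8.314 * 820.15)) = 2.95178e-18 m^2/s
Step 2: J = D * (C1 - C2) / dx
J = 2.95178e-18 * (1.59 - 1.25) / 4e-03
J = 2.509e-16 kg/(m^2*s)


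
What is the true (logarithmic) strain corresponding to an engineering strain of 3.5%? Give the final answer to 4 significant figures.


epsilon_true = ln(1 + epsilon_eng)
epsilon_true = ln(1 + 0.035)
epsilon_true = 0.0344


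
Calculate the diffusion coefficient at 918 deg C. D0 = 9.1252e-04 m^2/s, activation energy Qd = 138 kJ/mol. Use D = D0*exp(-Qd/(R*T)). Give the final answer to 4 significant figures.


D = D0 * exp(-Qd / (R*T))
T = 1191.15 K
D = 9.1252e-04 * exp(-138e3 / (8.314 * 1191.15))
D = 8.099e-10 m^2/s


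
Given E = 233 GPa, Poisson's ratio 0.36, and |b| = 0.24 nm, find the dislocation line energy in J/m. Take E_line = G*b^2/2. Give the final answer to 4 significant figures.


Step 1: G = E / (2*(1+nu))
G = 233 / (2*(1+0.36)) = 85.6618 GPa = 8.56618e+10 Pa
Step 2: E_line = G*b^2/2
b = 0.24 nm = 2.4e-10 m
E_line = 0.5 * 8.56618e+10 * (2.4e-10)^2 = 2.467e-09 J/m


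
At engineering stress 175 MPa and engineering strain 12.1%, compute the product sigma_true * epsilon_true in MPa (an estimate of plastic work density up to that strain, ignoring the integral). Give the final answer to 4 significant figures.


sigma_true = sigma_eng * (1 + epsilon_eng)
sigma_true = 175 * (1 + 0.121) = 196.175 MPa
epsilon_true = ln(1 + epsilon_eng)
epsilon_true = ln(1 + 0.121) = 0.114221
sigma_true * epsilon_true = 196.175 * 0.114221 = 22.41 MPa


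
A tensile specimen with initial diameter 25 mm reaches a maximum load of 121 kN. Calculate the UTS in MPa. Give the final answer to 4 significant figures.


A0 = pi*(d/2)^2 = pi*(25/2)^2 = 490.874 mm^2
UTS = F_max / A0 = 121*1000 / 490.874
UTS = 246.5 MPa


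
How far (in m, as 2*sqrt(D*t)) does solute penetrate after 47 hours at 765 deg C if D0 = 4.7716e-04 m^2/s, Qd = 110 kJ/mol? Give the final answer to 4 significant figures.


Step 1: D = D0 * exp(-Qd/(R*T))
T = 1038.15 K
D = 4.7716e-04 * exp(-110e3 / (8.314 * 1038.15)) = 1.39252e-09 m^2/s
Step 2: L = 2*sqrt(D*t)
t = 47 h = 169200 s
L = 2*sqrt(1.39252e-09 * 169200) = 0.0307 m


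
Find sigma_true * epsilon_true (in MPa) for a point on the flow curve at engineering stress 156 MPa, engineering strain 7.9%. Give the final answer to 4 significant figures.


sigma_true = sigma_eng * (1 + epsilon_eng)
sigma_true = 156 * (1 + 0.079) = 168.324 MPa
epsilon_true = ln(1 + epsilon_eng)
epsilon_true = ln(1 + 0.079) = 0.0760347
sigma_true * epsilon_true = 168.324 * 0.0760347 = 12.8 MPa


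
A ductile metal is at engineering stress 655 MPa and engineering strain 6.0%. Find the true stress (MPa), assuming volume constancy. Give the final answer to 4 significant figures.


sigma_true = sigma_eng * (1 + epsilon_eng)
sigma_true = 655 * (1 + 0.06)
sigma_true = 694.3 MPa


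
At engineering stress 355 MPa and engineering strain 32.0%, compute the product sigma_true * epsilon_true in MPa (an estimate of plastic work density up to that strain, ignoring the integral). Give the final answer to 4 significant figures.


sigma_true = sigma_eng * (1 + epsilon_eng)
sigma_true = 355 * (1 + 0.32) = 468.6 MPa
epsilon_true = ln(1 + epsilon_eng)
epsilon_true = ln(1 + 0.32) = 0.277632
sigma_true * epsilon_true = 468.6 * 0.277632 = 130.1 MPa


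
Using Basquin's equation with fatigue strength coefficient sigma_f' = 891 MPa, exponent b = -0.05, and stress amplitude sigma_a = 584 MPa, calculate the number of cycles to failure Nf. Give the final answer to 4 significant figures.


sigma_a = sigma_f' * (2*Nf)^b
2*Nf = (sigma_a / sigma_f')^(1/b)
2*Nf = (584 / 891)^(1/-0.05)
2*Nf = 4669.79
Nf = 2335 cycles


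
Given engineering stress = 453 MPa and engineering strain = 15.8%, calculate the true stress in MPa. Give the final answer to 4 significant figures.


sigma_true = sigma_eng * (1 + epsilon_eng)
sigma_true = 453 * (1 + 0.158)
sigma_true = 524.6 MPa


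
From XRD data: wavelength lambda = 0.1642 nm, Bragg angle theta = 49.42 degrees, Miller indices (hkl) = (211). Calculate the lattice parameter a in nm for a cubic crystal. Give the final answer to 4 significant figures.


d = lambda / (2*sin(theta))
d = 0.1642 / (2*sin(49.42 deg))
d = 0.108098 nm
a = d * sqrt(h^2+k^2+l^2) = 0.108098 * sqrt(6)
a = 0.2648 nm


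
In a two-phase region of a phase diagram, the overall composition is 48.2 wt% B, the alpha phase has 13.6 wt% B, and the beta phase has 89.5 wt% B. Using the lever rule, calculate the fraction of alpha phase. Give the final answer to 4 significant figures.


f_alpha = (C_beta - C0) / (C_beta - C_alpha)
f_alpha = (89.5 - 48.2) / (89.5 - 13.6)
f_alpha = 0.5441


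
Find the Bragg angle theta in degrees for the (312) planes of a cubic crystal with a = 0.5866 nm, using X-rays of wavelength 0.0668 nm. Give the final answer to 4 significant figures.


d = a / sqrt(h^2+k^2+l^2)
d = 0.5866 / sqrt(14) = 0.156775 nm
lambda = 2*d*sin(theta)  =>  sin(theta) = lambda / (2*d)
sin(theta) = 0.0668 / (2 * 0.156775) = 0.213044
theta = 12.3 deg


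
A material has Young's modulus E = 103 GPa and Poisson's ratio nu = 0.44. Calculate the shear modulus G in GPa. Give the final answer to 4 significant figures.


G = E / (2*(1+nu))
G = 103 / (2*(1+0.44))
G = 35.76 GPa


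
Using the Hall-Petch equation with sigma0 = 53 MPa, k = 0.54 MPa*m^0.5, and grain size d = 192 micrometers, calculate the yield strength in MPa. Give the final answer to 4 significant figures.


sigma_y = sigma0 + k / sqrt(d)
d = 192 um = 1.92e-04 m
sigma_y = 53 + 0.54 / sqrt(1.92e-04)
sigma_y = 91.97 MPa


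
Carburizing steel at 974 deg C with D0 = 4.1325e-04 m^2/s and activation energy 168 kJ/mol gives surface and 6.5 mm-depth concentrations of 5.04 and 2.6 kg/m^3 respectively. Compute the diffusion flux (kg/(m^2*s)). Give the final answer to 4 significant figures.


Step 1: D = D0 * exp(-Qd/(R*T))
T = 974 + 273.15 = 1247.15 K
D = 4.1325e-04 * exp(-168e3 / (8.314 * 1247.15)) = 3.79822e-11 m^2/s
Step 2: J = D * (C1 - C2) / dx
J = 3.79822e-11 * (5.04 - 2.6) / 6.5e-03
J = 1.426e-08 kg/(m^2*s)


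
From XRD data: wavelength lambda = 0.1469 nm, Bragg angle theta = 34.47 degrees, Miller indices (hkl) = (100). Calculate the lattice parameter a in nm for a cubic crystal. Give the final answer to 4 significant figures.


d = lambda / (2*sin(theta))
d = 0.1469 / (2*sin(34.47 deg))
d = 0.129776 nm
a = d * sqrt(h^2+k^2+l^2) = 0.129776 * sqrt(1)
a = 0.1298 nm


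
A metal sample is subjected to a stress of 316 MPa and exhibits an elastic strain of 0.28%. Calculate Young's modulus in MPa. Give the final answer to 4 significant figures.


E = sigma / epsilon
epsilon = 0.28% = 2.8e-03
E = 316 / 2.8e-03
E = 112900 MPa


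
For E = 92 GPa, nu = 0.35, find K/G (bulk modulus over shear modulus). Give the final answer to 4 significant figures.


G = E / (2*(1+nu))
G = 92 / (2*(1+0.35)) = 34.0741 GPa
K = E / (3*(1-2*nu))
K = 92 / (3*(1-2*0.35)) = 102.222 GPa
K/G = 102.222 / 34.0741 = 3


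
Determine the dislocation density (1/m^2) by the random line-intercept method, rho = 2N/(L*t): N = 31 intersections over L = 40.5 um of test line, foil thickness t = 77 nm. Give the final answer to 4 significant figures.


rho = 2N / (L * t)
L = 40.5 um = 4.05e-05 m, t = 77 nm = 7.7e-08 m
rho = 2 * 31 / (4.05e-05 * 7.7e-08)
rho = 1.988e+13 1/m^2


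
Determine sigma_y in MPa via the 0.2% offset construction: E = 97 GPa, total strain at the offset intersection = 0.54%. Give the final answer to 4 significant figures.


Offset strain = 0.002
Elastic strain at yield = total_strain - offset = 5.4e-03 - 0.002 = 3.4e-03
sigma_y = E * elastic_strain = 97000 * 3.4e-03
sigma_y = 329.8 MPa


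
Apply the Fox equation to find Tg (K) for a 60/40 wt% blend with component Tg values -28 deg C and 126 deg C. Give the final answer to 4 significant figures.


1/Tg = w1/Tg1 + w2/Tg2 (in Kelvin)
Tg1 = 245.15 K, Tg2 = 399.15 K
1/Tg = 0.6/245.15 + 0.4/399.15
Tg = 289.9 K


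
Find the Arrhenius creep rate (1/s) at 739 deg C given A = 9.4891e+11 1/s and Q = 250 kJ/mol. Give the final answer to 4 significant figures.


rate = A * exp(-Q / (R*T))
T = 739 + 273.15 = 1012.15 K
rate = 9.4891e+11 * exp(-250e3 / (8.314 * 1012.15))
rate = 0.1188 1/s


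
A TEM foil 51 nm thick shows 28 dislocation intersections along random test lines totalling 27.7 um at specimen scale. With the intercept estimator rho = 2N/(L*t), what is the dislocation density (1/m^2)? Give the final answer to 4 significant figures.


rho = 2N / (L * t)
L = 27.7 um = 2.77e-05 m, t = 51 nm = 5.1e-08 m
rho = 2 * 28 / (2.77e-05 * 5.1e-08)
rho = 3.964e+13 1/m^2


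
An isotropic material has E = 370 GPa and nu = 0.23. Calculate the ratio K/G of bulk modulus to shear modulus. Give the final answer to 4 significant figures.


G = E / (2*(1+nu))
G = 370 / (2*(1+0.23)) = 150.407 GPa
K = E / (3*(1-2*nu))
K = 370 / (3*(1-2*0.23)) = 228.395 GPa
K/G = 228.395 / 150.407 = 1.519


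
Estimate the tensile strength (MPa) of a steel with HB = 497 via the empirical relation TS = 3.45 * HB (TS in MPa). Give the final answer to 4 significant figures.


TS (MPa) = 3.45 * HB
TS = 3.45 * 497
TS = 1715 MPa


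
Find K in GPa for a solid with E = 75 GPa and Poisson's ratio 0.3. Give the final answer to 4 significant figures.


K = E / (3*(1-2*nu))
K = 75 / (3*(1-2*0.3))
K = 62.5 GPa


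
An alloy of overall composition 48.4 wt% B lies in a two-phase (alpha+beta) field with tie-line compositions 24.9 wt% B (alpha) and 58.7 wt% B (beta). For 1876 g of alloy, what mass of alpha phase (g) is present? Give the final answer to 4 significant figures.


f_alpha = (C_beta - C0) / (C_beta - C_alpha)
f_alpha = (58.7 - 48.4) / (58.7 - 24.9) = 0.304734
m_alpha = f_alpha * m_total = 0.304734 * 1876 = 571.7 g


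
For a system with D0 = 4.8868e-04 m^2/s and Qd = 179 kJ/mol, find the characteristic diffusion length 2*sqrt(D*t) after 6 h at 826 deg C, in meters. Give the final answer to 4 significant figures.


Step 1: D = D0 * exp(-Qd/(R*T))
T = 1099.15 K
D = 4.8868e-04 * exp(-179e3 / (8.314 * 1099.15)) = 1.52105e-12 m^2/s
Step 2: L = 2*sqrt(D*t)
t = 6 h = 21600 s
L = 2*sqrt(1.52105e-12 * 21600) = 3.625e-04 m


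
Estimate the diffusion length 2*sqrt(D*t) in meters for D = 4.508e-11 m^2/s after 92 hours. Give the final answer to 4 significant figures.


t = 92 hr = 331200 s
Diffusion length = 2*sqrt(D*t)
= 2*sqrt(4.508e-11 * 331200)
= 7.728e-03 m


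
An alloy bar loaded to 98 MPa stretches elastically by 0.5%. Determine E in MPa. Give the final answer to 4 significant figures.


E = sigma / epsilon
epsilon = 0.5% = 5e-03
E = 98 / 5e-03
E = 19600 MPa


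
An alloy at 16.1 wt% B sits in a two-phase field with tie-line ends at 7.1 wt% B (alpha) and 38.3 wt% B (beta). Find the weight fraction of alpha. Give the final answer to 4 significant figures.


f_alpha = (C_beta - C0) / (C_beta - C_alpha)
f_alpha = (38.3 - 16.1) / (38.3 - 7.1)
f_alpha = 0.7115


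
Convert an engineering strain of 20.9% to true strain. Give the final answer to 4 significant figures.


epsilon_true = ln(1 + epsilon_eng)
epsilon_true = ln(1 + 0.209)
epsilon_true = 0.1898


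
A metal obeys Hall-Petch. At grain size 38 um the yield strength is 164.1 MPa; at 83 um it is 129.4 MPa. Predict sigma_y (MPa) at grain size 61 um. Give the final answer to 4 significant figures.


sigma_y = sigma0 + k / sqrt(d)
1/sqrt(d1) = 1/sqrt(3.8e-05) = 162.221;  1/sqrt(d2) = 109.764
k = (sigma1 - sigma2) / (1/sqrt(d1) - 1/sqrt(d2)) = (164.1 - 129.4) / (162.221 - 109.764) = 0.661492 MPa*m^0.5
sigma0 = sigma1 - k/sqrt(d1) = 164.1 - 0.661492*162.221 = 56.7918 MPa
sigma_y(d3) = 56.7918 + 0.661492 / sqrt(6.1e-05) = 141.5 MPa


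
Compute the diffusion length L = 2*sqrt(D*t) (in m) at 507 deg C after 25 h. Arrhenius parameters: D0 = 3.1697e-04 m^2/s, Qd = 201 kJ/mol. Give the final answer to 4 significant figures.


Step 1: D = D0 * exp(-Qd/(R*T))
T = 780.15 K
D = 3.1697e-04 * exp(-201e3 / (8.314 * 780.15)) = 1.1032e-17 m^2/s
Step 2: L = 2*sqrt(D*t)
t = 25 h = 90000 s
L = 2*sqrt(1.1032e-17 * 90000) = 1.993e-06 m


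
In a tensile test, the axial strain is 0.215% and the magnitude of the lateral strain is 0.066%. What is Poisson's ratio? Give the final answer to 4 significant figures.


nu = -epsilon_lat / epsilon_axial
Lateral strain is contraction (negative), so using magnitudes:
nu = 0.066 / 0.215
nu = 0.307


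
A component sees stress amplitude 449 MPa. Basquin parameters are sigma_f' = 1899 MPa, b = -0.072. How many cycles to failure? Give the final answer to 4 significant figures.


sigma_a = sigma_f' * (2*Nf)^b
2*Nf = (sigma_a / sigma_f')^(1/b)
2*Nf = (449 / 1899)^(1/-0.072)
2*Nf = 4.99246e+08
Nf = 2.496e+08 cycles


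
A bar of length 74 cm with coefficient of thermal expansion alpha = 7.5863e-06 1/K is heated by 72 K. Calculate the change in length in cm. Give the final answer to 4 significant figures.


dL = L0 * alpha * dT
dL = 74 * 7.5863e-06 * 72
dL = 0.04042 cm


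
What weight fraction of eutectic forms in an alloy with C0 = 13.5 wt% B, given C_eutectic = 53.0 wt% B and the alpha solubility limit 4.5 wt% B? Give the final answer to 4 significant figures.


f_primary = (C_e - C0) / (C_e - C_alpha_max)
f_primary = (53.0 - 13.5) / (53.0 - 4.5)
f_primary = 0.814433
f_eutectic = 1 - 0.814433 = 0.1856


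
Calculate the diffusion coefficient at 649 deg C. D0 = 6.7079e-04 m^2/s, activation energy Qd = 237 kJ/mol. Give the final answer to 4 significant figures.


D = D0 * exp(-Qd / (R*T))
T = 922.15 K
D = 6.7079e-04 * exp(-237e3 / (8.314 * 922.15))
D = 2.52e-17 m^2/s


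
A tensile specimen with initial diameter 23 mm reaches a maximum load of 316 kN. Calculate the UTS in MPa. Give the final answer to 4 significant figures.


A0 = pi*(d/2)^2 = pi*(23/2)^2 = 415.476 mm^2
UTS = F_max / A0 = 316*1000 / 415.476
UTS = 760.6 MPa


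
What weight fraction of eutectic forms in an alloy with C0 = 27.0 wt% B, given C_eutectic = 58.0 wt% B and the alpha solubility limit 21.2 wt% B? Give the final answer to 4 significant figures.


f_primary = (C_e - C0) / (C_e - C_alpha_max)
f_primary = (58.0 - 27.0) / (58.0 - 21.2)
f_primary = 0.842391
f_eutectic = 1 - 0.842391 = 0.1576


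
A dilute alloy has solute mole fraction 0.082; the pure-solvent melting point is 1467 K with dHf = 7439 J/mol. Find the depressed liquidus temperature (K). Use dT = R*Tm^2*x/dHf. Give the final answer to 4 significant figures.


dT = R*Tm^2*x / dHf
dT = 8.314 * 1467^2 * 0.082 / 7439
dT = 197.228 K
T_new = 1467 - 197.228 = 1270 K


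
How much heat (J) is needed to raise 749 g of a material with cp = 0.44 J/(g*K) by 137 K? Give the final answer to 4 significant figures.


Q = m * cp * dT
Q = 749 * 0.44 * 137
Q = 45150 J


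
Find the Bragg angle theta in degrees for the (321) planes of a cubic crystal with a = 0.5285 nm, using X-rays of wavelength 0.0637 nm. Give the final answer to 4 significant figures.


d = a / sqrt(h^2+k^2+l^2)
d = 0.5285 / sqrt(14) = 0.141248 nm
lambda = 2*d*sin(theta)  =>  sin(theta) = lambda / (2*d)
sin(theta) = 0.0637 / (2 * 0.141248) = 0.225491
theta = 13.03 deg


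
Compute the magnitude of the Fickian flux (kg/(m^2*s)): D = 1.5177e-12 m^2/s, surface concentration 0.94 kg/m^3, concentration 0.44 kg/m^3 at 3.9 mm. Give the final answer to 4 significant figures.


J = -D * (dC/dx) = D * (C1 - C2) / dx
J = 1.5177e-12 * (0.94 - 0.44) / 3.9e-03
J = 1.946e-10 kg/(m^2*s)


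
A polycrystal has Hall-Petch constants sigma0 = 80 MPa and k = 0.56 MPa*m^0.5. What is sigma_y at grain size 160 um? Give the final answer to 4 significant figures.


sigma_y = sigma0 + k / sqrt(d)
d = 160 um = 1.6e-04 m
sigma_y = 80 + 0.56 / sqrt(1.6e-04)
sigma_y = 124.3 MPa


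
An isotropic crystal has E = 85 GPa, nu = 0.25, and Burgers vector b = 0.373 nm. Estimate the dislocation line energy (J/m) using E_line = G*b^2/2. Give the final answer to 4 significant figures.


Step 1: G = E / (2*(1+nu))
G = 85 / (2*(1+0.25)) = 34 GPa = 3.4e+10 Pa
Step 2: E_line = G*b^2/2
b = 0.373 nm = 3.73e-10 m
E_line = 0.5 * 3.4e+10 * (3.73e-10)^2 = 2.365e-09 J/m


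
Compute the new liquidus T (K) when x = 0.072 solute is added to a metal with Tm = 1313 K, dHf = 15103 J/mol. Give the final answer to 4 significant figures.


dT = R*Tm^2*x / dHf
dT = 8.314 * 1313^2 * 0.072 / 15103
dT = 68.3296 K
T_new = 1313 - 68.3296 = 1245 K


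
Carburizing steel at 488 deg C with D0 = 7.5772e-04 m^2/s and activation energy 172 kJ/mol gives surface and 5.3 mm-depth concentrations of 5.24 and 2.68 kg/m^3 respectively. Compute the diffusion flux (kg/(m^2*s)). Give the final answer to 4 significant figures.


Step 1: D = D0 * exp(-Qd/(R*T))
T = 488 + 273.15 = 761.15 K
D = 7.5772e-04 * exp(-172e3 / (8.314 * 761.15)) = 1.18965e-15 m^2/s
Step 2: J = D * (C1 - C2) / dx
J = 1.18965e-15 * (5.24 - 2.68) / 5.3e-03
J = 5.746e-13 kg/(m^2*s)


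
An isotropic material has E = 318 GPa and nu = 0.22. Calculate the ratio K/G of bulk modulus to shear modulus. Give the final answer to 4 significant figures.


G = E / (2*(1+nu))
G = 318 / (2*(1+0.22)) = 130.328 GPa
K = E / (3*(1-2*nu))
K = 318 / (3*(1-2*0.22)) = 189.286 GPa
K/G = 189.286 / 130.328 = 1.452


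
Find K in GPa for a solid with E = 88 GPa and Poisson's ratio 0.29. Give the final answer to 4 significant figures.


K = E / (3*(1-2*nu))
K = 88 / (3*(1-2*0.29))
K = 69.84 GPa


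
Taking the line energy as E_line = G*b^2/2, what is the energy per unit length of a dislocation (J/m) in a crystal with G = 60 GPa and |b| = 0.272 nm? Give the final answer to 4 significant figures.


E = G*b^2/2
b = 0.272 nm = 2.72e-10 m
G = 60 GPa = 6e+10 Pa
E = 0.5 * 6e+10 * (2.72e-10)^2
E = 2.22e-09 J/m


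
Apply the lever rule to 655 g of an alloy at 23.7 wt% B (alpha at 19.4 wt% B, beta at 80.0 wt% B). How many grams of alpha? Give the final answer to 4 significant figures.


f_alpha = (C_beta - C0) / (C_beta - C_alpha)
f_alpha = (80.0 - 23.7) / (80.0 - 19.4) = 0.929043
m_alpha = f_alpha * m_total = 0.929043 * 655 = 608.5 g


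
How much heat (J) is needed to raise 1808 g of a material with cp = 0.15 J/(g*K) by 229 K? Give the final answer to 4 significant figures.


Q = m * cp * dT
Q = 1808 * 0.15 * 229
Q = 62100 J


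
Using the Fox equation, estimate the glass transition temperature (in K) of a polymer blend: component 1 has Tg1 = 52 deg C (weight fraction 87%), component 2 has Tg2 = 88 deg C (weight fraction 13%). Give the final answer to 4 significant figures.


1/Tg = w1/Tg1 + w2/Tg2 (in Kelvin)
Tg1 = 325.15 K, Tg2 = 361.15 K
1/Tg = 0.87/325.15 + 0.13/361.15
Tg = 329.4 K


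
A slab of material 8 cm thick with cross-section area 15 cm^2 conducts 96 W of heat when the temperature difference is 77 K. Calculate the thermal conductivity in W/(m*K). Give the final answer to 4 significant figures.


k = Q*L / (A*dT)
L = 0.08 m, A = 1.5e-03 m^2
k = 96 * 0.08 / (1.5e-03 * 77)
k = 66.49 W/(m*K)


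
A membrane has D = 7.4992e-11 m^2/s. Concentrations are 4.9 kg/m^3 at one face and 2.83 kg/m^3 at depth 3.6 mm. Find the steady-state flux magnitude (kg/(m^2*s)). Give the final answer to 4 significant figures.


J = -D * (dC/dx) = D * (C1 - C2) / dx
J = 7.4992e-11 * (4.9 - 2.83) / 3.6e-03
J = 4.312e-08 kg/(m^2*s)


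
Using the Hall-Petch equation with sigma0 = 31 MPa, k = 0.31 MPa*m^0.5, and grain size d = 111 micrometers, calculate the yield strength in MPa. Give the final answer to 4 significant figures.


sigma_y = sigma0 + k / sqrt(d)
d = 111 um = 1.11e-04 m
sigma_y = 31 + 0.31 / sqrt(1.11e-04)
sigma_y = 60.42 MPa


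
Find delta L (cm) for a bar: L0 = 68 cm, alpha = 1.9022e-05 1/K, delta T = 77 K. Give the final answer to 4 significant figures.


dL = L0 * alpha * dT
dL = 68 * 1.9022e-05 * 77
dL = 0.0996 cm


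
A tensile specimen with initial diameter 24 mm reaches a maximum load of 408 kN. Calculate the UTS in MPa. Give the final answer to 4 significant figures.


A0 = pi*(d/2)^2 = pi*(24/2)^2 = 452.389 mm^2
UTS = F_max / A0 = 408*1000 / 452.389
UTS = 901.9 MPa


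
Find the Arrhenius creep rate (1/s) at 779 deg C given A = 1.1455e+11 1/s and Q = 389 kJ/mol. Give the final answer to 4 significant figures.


rate = A * exp(-Q / (R*T))
T = 779 + 273.15 = 1052.15 K
rate = 1.1455e+11 * exp(-389e3 / (8.314 * 1052.15))
rate = 5.574e-09 1/s


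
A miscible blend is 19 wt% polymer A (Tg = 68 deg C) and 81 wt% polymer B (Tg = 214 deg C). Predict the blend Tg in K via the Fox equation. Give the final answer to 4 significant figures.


1/Tg = w1/Tg1 + w2/Tg2 (in Kelvin)
Tg1 = 341.15 K, Tg2 = 487.15 K
1/Tg = 0.19/341.15 + 0.81/487.15
Tg = 450.5 K


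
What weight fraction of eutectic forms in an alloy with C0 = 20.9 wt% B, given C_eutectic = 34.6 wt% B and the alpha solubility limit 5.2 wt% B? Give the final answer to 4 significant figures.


f_primary = (C_e - C0) / (C_e - C_alpha_max)
f_primary = (34.6 - 20.9) / (34.6 - 5.2)
f_primary = 0.465986
f_eutectic = 1 - 0.465986 = 0.534


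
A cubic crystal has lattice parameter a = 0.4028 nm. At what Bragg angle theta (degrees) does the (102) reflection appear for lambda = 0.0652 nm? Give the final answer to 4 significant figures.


d = a / sqrt(h^2+k^2+l^2)
d = 0.4028 / sqrt(5) = 0.180138 nm
lambda = 2*d*sin(theta)  =>  sin(theta) = lambda / (2*d)
sin(theta) = 0.0652 / (2 * 0.180138) = 0.180973
theta = 10.43 deg


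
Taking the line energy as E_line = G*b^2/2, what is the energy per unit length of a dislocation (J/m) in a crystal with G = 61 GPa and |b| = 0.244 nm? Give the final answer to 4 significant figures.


E = G*b^2/2
b = 0.244 nm = 2.44e-10 m
G = 61 GPa = 6.1e+10 Pa
E = 0.5 * 6.1e+10 * (2.44e-10)^2
E = 1.816e-09 J/m


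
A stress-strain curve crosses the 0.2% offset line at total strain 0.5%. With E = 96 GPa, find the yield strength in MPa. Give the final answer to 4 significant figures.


Offset strain = 0.002
Elastic strain at yield = total_strain - offset = 5e-03 - 0.002 = 3e-03
sigma_y = E * elastic_strain = 96000 * 3e-03
sigma_y = 288 MPa


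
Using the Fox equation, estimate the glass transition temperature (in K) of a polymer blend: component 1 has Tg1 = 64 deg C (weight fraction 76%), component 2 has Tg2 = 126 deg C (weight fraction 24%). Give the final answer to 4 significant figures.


1/Tg = w1/Tg1 + w2/Tg2 (in Kelvin)
Tg1 = 337.15 K, Tg2 = 399.15 K
1/Tg = 0.76/337.15 + 0.24/399.15
Tg = 350.2 K


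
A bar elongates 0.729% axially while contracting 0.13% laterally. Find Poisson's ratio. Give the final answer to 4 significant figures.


nu = -epsilon_lat / epsilon_axial
Lateral strain is contraction (negative), so using magnitudes:
nu = 0.13 / 0.729
nu = 0.1783


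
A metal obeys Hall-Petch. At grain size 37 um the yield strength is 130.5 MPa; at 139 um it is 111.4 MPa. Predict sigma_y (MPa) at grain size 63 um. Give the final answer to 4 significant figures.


sigma_y = sigma0 + k / sqrt(d)
1/sqrt(d1) = 1/sqrt(3.7e-05) = 164.399;  1/sqrt(d2) = 84.8189
k = (sigma1 - sigma2) / (1/sqrt(d1) - 1/sqrt(d2)) = (130.5 - 111.4) / (164.399 - 84.8189) = 0.24001 MPa*m^0.5
sigma0 = sigma1 - k/sqrt(d1) = 130.5 - 0.24001*164.399 = 91.0426 MPa
sigma_y(d3) = 91.0426 + 0.24001 / sqrt(6.3e-05) = 121.3 MPa


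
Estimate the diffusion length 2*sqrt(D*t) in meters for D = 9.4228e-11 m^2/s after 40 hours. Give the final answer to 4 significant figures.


t = 40 hr = 144000 s
Diffusion length = 2*sqrt(D*t)
= 2*sqrt(9.4228e-11 * 144000)
= 7.367e-03 m


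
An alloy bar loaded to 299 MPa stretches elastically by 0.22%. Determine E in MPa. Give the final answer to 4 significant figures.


E = sigma / epsilon
epsilon = 0.22% = 2.2e-03
E = 299 / 2.2e-03
E = 135900 MPa


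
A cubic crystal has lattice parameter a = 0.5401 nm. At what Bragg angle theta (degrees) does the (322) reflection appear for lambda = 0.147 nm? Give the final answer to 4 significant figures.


d = a / sqrt(h^2+k^2+l^2)
d = 0.5401 / sqrt(17) = 0.130993 nm
lambda = 2*d*sin(theta)  =>  sin(theta) = lambda / (2*d)
sin(theta) = 0.147 / (2 * 0.130993) = 0.561097
theta = 34.13 deg


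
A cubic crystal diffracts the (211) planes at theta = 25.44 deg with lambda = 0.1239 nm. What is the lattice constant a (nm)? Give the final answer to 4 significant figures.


d = lambda / (2*sin(theta))
d = 0.1239 / (2*sin(25.44 deg))
d = 0.144215 nm
a = d * sqrt(h^2+k^2+l^2) = 0.144215 * sqrt(6)
a = 0.3533 nm


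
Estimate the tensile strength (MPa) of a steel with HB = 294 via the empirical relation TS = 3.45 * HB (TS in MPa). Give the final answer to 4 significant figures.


TS (MPa) = 3.45 * HB
TS = 3.45 * 294
TS = 1014 MPa


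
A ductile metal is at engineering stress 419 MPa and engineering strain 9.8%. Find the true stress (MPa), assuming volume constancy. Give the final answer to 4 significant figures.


sigma_true = sigma_eng * (1 + epsilon_eng)
sigma_true = 419 * (1 + 0.098)
sigma_true = 460.1 MPa


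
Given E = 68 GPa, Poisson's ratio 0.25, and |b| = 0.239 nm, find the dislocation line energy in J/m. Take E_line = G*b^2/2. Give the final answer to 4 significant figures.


Step 1: G = E / (2*(1+nu))
G = 68 / (2*(1+0.25)) = 27.2 GPa = 2.72e+10 Pa
Step 2: E_line = G*b^2/2
b = 0.239 nm = 2.39e-10 m
E_line = 0.5 * 2.72e+10 * (2.39e-10)^2 = 7.768e-10 J/m


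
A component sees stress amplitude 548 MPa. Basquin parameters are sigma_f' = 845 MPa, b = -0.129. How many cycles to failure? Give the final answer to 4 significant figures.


sigma_a = sigma_f' * (2*Nf)^b
2*Nf = (sigma_a / sigma_f')^(1/b)
2*Nf = (548 / 845)^(1/-0.129)
2*Nf = 28.7048
Nf = 14.35 cycles


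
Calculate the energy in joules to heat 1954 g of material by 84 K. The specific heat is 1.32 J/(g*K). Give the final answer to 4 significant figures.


Q = m * cp * dT
Q = 1954 * 1.32 * 84
Q = 216700 J
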